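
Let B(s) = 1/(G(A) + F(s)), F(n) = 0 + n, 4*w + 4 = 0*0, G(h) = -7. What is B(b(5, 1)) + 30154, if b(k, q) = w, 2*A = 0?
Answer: 241231/8 ≈ 30154.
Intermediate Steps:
A = 0 (A = (1/2)*0 = 0)
w = -1 (w = -1 + (0*0)/4 = -1 + (1/4)*0 = -1 + 0 = -1)
F(n) = n
b(k, q) = -1
B(s) = 1/(-7 + s)
B(b(5, 1)) + 30154 = 1/(-7 - 1) + 30154 = 1/(-8) + 30154 = -1/8 + 30154 = 241231/8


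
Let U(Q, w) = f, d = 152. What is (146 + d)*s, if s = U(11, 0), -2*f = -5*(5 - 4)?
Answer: 745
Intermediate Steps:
f = 5/2 (f = -(-5)*(5 - 4)/2 = -(-5)/2 = -½*(-5) = 5/2 ≈ 2.5000)
U(Q, w) = 5/2
s = 5/2 ≈ 2.5000
(146 + d)*s = (146 + 152)*(5/2) = 298*(5/2) = 745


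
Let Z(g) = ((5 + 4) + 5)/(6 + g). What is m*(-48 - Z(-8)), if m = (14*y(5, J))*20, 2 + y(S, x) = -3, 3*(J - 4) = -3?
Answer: 57400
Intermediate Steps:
J = 3 (J = 4 + (⅓)*(-3) = 4 - 1 = 3)
Z(g) = 14/(6 + g) (Z(g) = (9 + 5)/(6 + g) = 14/(6 + g))
y(S, x) = -5 (y(S, x) = -2 - 3 = -5)
m = -1400 (m = (14*(-5))*20 = -70*20 = -1400)
m*(-48 - Z(-8)) = -1400*(-48 - 14/(6 - 8)) = -1400*(-48 - 14/(-2)) = -1400*(-48 - 14*(-1)/2) = -1400*(-48 - 1*(-7)) = -1400*(-48 + 7) = -1400*(-41) = 57400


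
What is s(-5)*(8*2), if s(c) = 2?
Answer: 32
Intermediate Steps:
s(-5)*(8*2) = 2*(8*2) = 2*16 = 32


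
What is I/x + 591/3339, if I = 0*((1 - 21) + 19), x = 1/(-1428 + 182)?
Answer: 197/1113 ≈ 0.17700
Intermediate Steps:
x = -1/1246 (x = 1/(-1246) = -1/1246 ≈ -0.00080257)
I = 0 (I = 0*(-20 + 19) = 0*(-1) = 0)
I/x + 591/3339 = 0/(-1/1246) + 591/3339 = 0*(-1246) + 591*(1/3339) = 0 + 197/1113 = 197/1113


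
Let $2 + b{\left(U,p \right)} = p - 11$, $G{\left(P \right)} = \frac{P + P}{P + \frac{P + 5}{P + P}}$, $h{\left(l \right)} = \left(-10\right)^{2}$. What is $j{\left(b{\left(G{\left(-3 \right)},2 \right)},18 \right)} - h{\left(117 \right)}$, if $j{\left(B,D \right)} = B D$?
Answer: $-298$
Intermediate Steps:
$h{\left(l \right)} = 100$
$G{\left(P \right)} = \frac{2 P}{P + \frac{5 + P}{2 P}}$
$b{\left(U,p \right)} = -13 + p$ ($b{\left(U,p \right)} = -2 + \left(p - 11\right) = -2 + \left(-11 + p\right) = -13 + p$)
$j{\left(b{\left(G{\left(-3 \right)},2 \right)},18 \right)} - h{\left(117 \right)} = \left(-13 + 2\right) 18 - 100 = \left(-11\right) 18 - 100 = -198 - 100 = -298$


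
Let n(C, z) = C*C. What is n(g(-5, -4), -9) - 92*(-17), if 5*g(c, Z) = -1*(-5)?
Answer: 1565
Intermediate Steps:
g(c, Z) = 1 (g(c, Z) = (-1*(-5))/5 = (⅕)*5 = 1)
n(C, z) = C²
n(g(-5, -4), -9) - 92*(-17) = 1² - 92*(-17) = 1 + 1564 = 1565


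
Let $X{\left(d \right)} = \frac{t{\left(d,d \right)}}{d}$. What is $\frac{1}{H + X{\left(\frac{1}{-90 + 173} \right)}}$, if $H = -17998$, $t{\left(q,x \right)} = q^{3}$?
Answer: $- \frac{6889}{123988221} \approx -5.5562 \cdot 10^{-5}$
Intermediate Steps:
$X{\left(d \right)} = d^{2}$ ($X{\left(d \right)} = \frac{d^{3}}{d} = d^{2}$)
$\frac{1}{H + X{\left(\frac{1}{-90 + 173} \right)}} = \frac{1}{-17998 + \left(\frac{1}{-90 + 173}\right)^{2}} = \frac{1}{-17998 + \left(\frac{1}{83}\right)^{2}} = \frac{1}{-17998 + \frac{1}{6889}} = \frac{1}{- \frac{123988221}{6889}} = - \frac{6889}{123988221}$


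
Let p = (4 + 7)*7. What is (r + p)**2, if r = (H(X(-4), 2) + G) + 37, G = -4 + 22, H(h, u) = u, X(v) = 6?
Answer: 17956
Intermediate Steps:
p = 77 (p = 11*7 = 77)
G = 18
r = 57 (r = (2 + 18) + 37 = 20 + 37 = 57)
(r + p)**2 = (57 + 77)**2 = 134**2 = 17956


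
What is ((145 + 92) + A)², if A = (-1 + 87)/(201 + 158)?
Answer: 7253758561/128881 ≈ 56283.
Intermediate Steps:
A = 86/359 ≈ 0.23955
((145 + 92) + A)² = ((145 + 92) + 86/359)² = (237 + 86/359)² = (85169/359)² = 7253758561/128881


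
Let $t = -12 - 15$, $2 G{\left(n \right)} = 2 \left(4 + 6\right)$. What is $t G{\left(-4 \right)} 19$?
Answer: $-5130$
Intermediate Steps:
$G{\left(n \right)} = 10$ ($G{\left(n \right)} = \frac{2 \left(4 + 6\right)}{2} = \frac{2 \cdot 10}{2} = \frac{1}{2} \cdot 20 = 10$)
$t = -27$
$t G{\left(-4 \right)} 19 = \left(-27\right) 10 \cdot 19 = \left(-270\right) 19 = -5130$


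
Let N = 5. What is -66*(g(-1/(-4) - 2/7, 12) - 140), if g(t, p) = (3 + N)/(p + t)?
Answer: 3080616/335 ≈ 9195.9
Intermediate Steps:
g(t, p) = 8/(p + t) (g(t, p) = (3 + 5)/(p + t) = 8/(p + t))
-66*(g(-1/(-4) - 2/7, 12) - 140) = -66*(8/(12 + (-1/(-4) - 2/7)) - 140) = -66*(8/(12 + (-1*(-¼) - 2*⅐)) - 140) = -66*(8/(12 + (¼ - 2/7)) - 140) = -66*(8/(12 - 1/28) - 140) = -66*(8/(335/28) - 140) = -66*(8*(28/335) - 140) = -66*(224/335 - 140) = -66*(-46676/335) = 3080616/335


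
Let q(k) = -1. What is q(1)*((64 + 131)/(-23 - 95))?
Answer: 195/118 ≈ 1.6525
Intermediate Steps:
q(1)*((64 + 131)/(-23 - 95)) = -(64 + 131)/(-23 - 95) = -195/(-118) = -195*(-1)/118 = -1*(-195/118) = 195/118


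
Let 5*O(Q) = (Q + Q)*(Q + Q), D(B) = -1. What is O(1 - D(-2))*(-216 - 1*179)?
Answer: -1264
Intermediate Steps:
O(Q) = 4*Q²/5 (O(Q) = ((Q + Q)*(Q + Q))/5 = ((2*Q)*(2*Q))/5 = (4*Q²)/5 = 4*Q²/5)
O(1 - D(-2))*(-216 - 1*179) = (4*(1 - 1*(-1))²/5)*(-216 - 1*179) = (4*(1 + 1)²/5)*(-216 - 179) = ((⅘)*2²)*(-395) = ((⅘)*4)*(-395) = (16/5)*(-395) = -1264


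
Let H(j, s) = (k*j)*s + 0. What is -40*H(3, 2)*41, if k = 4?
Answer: -39360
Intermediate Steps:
H(j, s) = 4*j*s (H(j, s) = (4*j)*s + 0 = 4*j*s + 0 = 4*j*s)
-40*H(3, 2)*41 = -160*3*2*41 = -40*24*41 = -960*41 = -39360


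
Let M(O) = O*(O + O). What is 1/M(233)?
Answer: 1/108578 ≈ 9.2100e-6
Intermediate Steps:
M(O) = 2*O² (M(O) = O*(2*O) = 2*O²)
1/M(233) = 1/(2*233²) = 1/(2*54289) = 1/108578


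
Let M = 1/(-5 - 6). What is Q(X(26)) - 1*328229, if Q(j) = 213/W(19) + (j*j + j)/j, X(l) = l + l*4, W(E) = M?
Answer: -330441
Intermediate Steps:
M = -1/11 (M = 1/(-11) = -1/11 ≈ -0.090909)
W(E) = -1/11
X(l) = 5*l (X(l) = l + 4*l = 5*l)
Q(j) = -2343 + (j + j**2)/j (Q(j) = 213/(-1/11) + (j*j + j)/j = 213*(-11) + (j**2 + j)/j = -2343 + (j + j**2)/j)
Q(X(26)) - 1*328229 = (-2342 + 5*26) - 1*328229 = (-2342 + 130) - 328229 = -2212 - 328229 = -330441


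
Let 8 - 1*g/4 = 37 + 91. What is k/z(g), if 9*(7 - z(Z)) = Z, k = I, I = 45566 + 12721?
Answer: 174861/181 ≈ 966.08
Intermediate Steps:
I = 58287
k = 58287
g = -480 (g = 32 - 4*(37 + 91) = 32 - 4*128 = 32 - 512 = -480)
z(Z) = 7 - Z/9
k/z(g) = 58287/(7 - 1/9*(-480)) = 58287/(7 + 160/3) = 58287/(181/3) = 58287*(3/181) = 174861/181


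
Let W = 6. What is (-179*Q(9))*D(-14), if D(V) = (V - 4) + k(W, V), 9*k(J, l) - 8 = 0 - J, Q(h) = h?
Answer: 28640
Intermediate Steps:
k(J, l) = 8/9 - J/9 (k(J, l) = 8/9 + (0 - J)/9 = 8/9 + (-J)/9 = 8/9 - J/9)
D(V) = -34/9 + V (D(V) = (V - 4) + (8/9 - ⅑*6) = (-4 + V) + (8/9 - ⅔) = (-4 + V) + 2/9 = -34/9 + V)
(-179*Q(9))*D(-14) = (-179*9)*(-34/9 - 14) = -1611*(-160/9) = 28640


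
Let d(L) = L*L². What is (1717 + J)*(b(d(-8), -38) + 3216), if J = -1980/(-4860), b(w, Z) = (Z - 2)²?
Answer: 223317920/27 ≈ 8.2710e+6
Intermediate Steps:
d(L) = L³
b(w, Z) = (-2 + Z)²
J = 11/27 (J = -1980*(-1/4860) = 11/27 ≈ 0.40741)
(1717 + J)*(b(d(-8), -38) + 3216) = (1717 + 11/27)*((-2 - 38)² + 3216) = 46370*((-40)² + 3216)/27 = 46370*(1600 + 3216)/27 = (46370/27)*4816 = 223317920/27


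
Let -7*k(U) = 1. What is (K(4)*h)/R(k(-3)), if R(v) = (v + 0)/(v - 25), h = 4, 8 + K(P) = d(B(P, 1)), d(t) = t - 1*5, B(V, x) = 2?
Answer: -7744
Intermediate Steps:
d(t) = -5 + t (d(t) = t - 5 = -5 + t)
k(U) = -⅐ (k(U) = -⅐*1 = -⅐)
K(P) = -11 (K(P) = -8 + (-5 + 2) = -8 - 3 = -11)
R(v) = v/(-25 + v)
(K(4)*h)/R(k(-3)) = (-11*4)/((-1/(7*(-25 - ⅐)))) = -44/((-1/(7*(-176/7)))) = -44/((-⅐*(-7/176))) = -44/1/176 = -44*176 = -7744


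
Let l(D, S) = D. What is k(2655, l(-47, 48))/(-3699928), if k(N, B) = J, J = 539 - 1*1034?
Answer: 495/3699928 ≈ 0.00013379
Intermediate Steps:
J = -495 (J = 539 - 1034 = -495)
k(N, B) = -495
k(2655, l(-47, 48))/(-3699928) = -495/(-3699928) = -495*(-1/3699928) = 495/3699928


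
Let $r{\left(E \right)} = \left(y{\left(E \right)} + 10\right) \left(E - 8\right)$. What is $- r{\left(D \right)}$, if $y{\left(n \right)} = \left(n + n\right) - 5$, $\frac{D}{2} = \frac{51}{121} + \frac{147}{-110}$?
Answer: $\frac{4823017}{366025} \approx 13.177$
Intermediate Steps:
$D = - \frac{1107}{605}$ ($D = 2 \left(\frac{51}{121} + \frac{147}{-110}\right) = 2 \left(51 \cdot \frac{1}{121} + 147 \left(- \frac{1}{110}\right)\right) = 2 \left(\frac{51}{121} - \frac{147}{110}\right) = 2 \left(- \frac{1107}{1210}\right) = - \frac{1107}{605} \approx -1.8298$)
$y{\left(n \right)} = -5 + 2 n$ ($y{\left(n \right)} = 2 n - 5 = -5 + 2 n$)
$r{\left(E \right)} = \left(-8 + E\right) \left(5 + 2 E\right)$ ($r{\left(E \right)} = \left(\left(-5 + 2 E\right) + 10\right) \left(E - 8\right) = \left(5 + 2 E\right) \left(-8 + E\right) = \left(-8 + E\right) \left(5 + 2 E\right)$)
$- r{\left(D \right)} = - (-40 - - \frac{1107}{55} + 2 \left(- \frac{1107}{605}\right)^{2}) = - (-40 + \frac{1107}{55} + 2 \cdot \frac{1225449}{366025}) = - (-40 + \frac{1107}{55} + \frac{2450898}{366025}) = \left(-1\right) \left(- \frac{4823017}{366025}\right) = \frac{4823017}{366025}$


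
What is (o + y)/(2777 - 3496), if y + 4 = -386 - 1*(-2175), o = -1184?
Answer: -601/719 ≈ -0.83588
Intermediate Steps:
y = 1785 (y = -4 + (-386 - 1*(-2175)) = -4 + (-386 + 2175) = -4 + 1789 = 1785)
(o + y)/(2777 - 3496) = (-1184 + 1785)/(2777 - 3496) = 601/(-719) = 601*(-1/719) = -601/719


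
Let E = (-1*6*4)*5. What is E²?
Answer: 14400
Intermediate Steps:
E = -120 (E = -6*4*5 = -24*5 = -120)
E² = (-120)² = 14400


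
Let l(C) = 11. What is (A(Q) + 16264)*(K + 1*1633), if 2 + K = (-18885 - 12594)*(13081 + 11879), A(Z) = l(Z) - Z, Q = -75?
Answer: -12846427317150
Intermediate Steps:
A(Z) = 11 - Z
K = -785715842 (K = -2 + (-18885 - 12594)*(13081 + 11879) = -2 - 31479*24960 = -2 - 785715840 = -785715842)
(A(Q) + 16264)*(K + 1*1633) = ((11 - 1*(-75)) + 16264)*(-785715842 + 1*1633) = ((11 + 75) + 16264)*(-785715842 + 1633) = (86 + 16264)*(-785714209) = 16350*(-785714209) = -12846427317150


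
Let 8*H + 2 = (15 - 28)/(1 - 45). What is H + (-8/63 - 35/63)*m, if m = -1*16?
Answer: 237451/22176 ≈ 10.708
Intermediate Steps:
H = -75/352 (H = -¼ + ((15 - 28)/(1 - 45))/8 = -¼ + (-13/(-44))/8 = -¼ + (-13*(-1/44))/8 = -¼ + (⅛)*(13/44) = -¼ + 13/352 = -75/352 ≈ -0.21307)
m = -16
H + (-8/63 - 35/63)*m = -75/352 + (-8/63 - 35/63)*(-16) = -75/352 + (-8*1/63 - 35*1/63)*(-16) = -75/352 + (-8/63 - 5/9)*(-16) = -75/352 - 43/63*(-16) = -75/352 + 688/63 = 237451/22176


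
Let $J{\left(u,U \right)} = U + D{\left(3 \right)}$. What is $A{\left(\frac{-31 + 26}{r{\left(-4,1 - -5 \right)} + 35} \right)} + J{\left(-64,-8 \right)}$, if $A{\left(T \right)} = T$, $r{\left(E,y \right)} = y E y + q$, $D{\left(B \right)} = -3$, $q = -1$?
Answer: $- \frac{241}{22} \approx -10.955$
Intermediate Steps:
$J{\left(u,U \right)} = -3 + U$ ($J{\left(u,U \right)} = U - 3 = -3 + U$)
$r{\left(E,y \right)} = -1 + E y^{2}$ ($r{\left(E,y \right)} = y E y - 1 = E y y - 1 = E y^{2} - 1 = -1 + E y^{2}$)
$A{\left(\frac{-31 + 26}{r{\left(-4,1 - -5 \right)} + 35} \right)} + J{\left(-64,-8 \right)} = \frac{-31 + 26}{\left(-1 - 4 \left(1 - -5\right)^{2}\right) + 35} - 11 = - \frac{5}{\left(-1 - 4 \left(1 + 5\right)^{2}\right) + 35} - 11 = - \frac{5}{\left(-1 - 4 \cdot 6^{2}\right) + 35} - 11 = - \frac{5}{\left(-1 - 144\right) + 35} - 11 = - \frac{5}{-145 + 35} - 11 = - \frac{5}{-110} - 11 = \left(-5\right) \left(- \frac{1}{110}\right) - 11 = \frac{1}{22} - 11 = - \frac{241}{22}$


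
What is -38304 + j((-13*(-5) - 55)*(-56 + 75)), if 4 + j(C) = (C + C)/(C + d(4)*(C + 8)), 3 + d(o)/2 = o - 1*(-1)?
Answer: -18809038/491 ≈ -38308.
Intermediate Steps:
d(o) = -4 + 2*o (d(o) = -6 + 2*(o - 1*(-1)) = -6 + 2*(o + 1) = -6 + 2*(1 + o) = -6 + (2 + 2*o) = -4 + 2*o)
j(C) = -4 + 2*C/(32 + 5*C) (j(C) = -4 + (C + C)/(C + (-4 + 2*4)*(C + 8)) = -4 + (2*C)/(C + (-4 + 8)*(8 + C)) = -4 + (2*C)/(C + 4*(8 + C)) = -4 + (2*C)/(C + (32 + 4*C)) = -4 + (2*C)/(32 + 5*C) = -4 + 2*C/(32 + 5*C))
-38304 + j((-13*(-5) - 55)*(-56 + 75)) = -38304 + 2*(-64 - 9*(-13*(-5) - 55)*(-56 + 75))/(32 + 5*((-13*(-5) - 55)*(-56 + 75))) = -38304 + 2*(-64 - 9*(65 - 55)*19)/(32 + 5*((65 - 55)*19)) = -38304 + 2*(-64 - 90*19)/(32 + 5*(10*19)) = -38304 + 2*(-64 - 9*190)/(32 + 5*190) = -38304 + 2*(-64 - 1710)/(32 + 950) = -38304 + 2*(-1774)/982 = -38304 + 2*(1/982)*(-1774) = -38304 - 1774/491 = -18809038/491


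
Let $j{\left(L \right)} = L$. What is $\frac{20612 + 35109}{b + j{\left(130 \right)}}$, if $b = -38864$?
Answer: $- \frac{55721}{38734} \approx -1.4386$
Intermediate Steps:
$\frac{20612 + 35109}{b + j{\left(130 \right)}} = \frac{20612 + 35109}{-38864 + 130} = \frac{55721}{-38734} = 55721 \left(- \frac{1}{38734}\right) = - \frac{55721}{38734}$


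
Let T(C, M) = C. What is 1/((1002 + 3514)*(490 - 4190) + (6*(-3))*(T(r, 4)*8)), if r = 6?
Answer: -1/16710064 ≈ -5.9844e-8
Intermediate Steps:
1/((1002 + 3514)*(490 - 4190) + (6*(-3))*(T(r, 4)*8)) = 1/((1002 + 3514)*(490 - 4190) + (6*(-3))*(6*8)) = 1/(4516*(-3700) - 18*48) = 1/(-16709200 - 864) = 1/(-16710064) = -1/16710064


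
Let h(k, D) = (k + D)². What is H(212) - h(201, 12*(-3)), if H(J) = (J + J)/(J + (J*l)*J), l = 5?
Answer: -28885723/1061 ≈ -27225.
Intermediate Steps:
h(k, D) = (D + k)²
H(J) = 2*J/(J + 5*J²) (H(J) = (J + J)/(J + (J*5)*J) = (2*J)/(J + (5*J)*J) = (2*J)/(J + 5*J²) = 2*J/(J + 5*J²))
H(212) - h(201, 12*(-3)) = 2/(1 + 5*212) - (12*(-3) + 201)² = 2/(1 + 1060) - (-36 + 201)² = 2/1061 - 1*165² = 2*(1/1061) - 1*27225 = 2/1061 - 27225 = -28885723/1061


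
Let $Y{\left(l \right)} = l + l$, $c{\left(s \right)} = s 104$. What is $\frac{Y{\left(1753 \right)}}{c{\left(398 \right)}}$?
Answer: $\frac{1753}{20696} \approx 0.084702$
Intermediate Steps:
$c{\left(s \right)} = 104 s$
$Y{\left(l \right)} = 2 l$
$\frac{Y{\left(1753 \right)}}{c{\left(398 \right)}} = \frac{2 \cdot 1753}{104 \cdot 398} = \frac{3506}{41392} = 3506 \cdot \frac{1}{41392} = \frac{1753}{20696}$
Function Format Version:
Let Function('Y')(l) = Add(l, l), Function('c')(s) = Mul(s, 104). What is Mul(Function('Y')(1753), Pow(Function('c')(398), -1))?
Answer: Rational(1753, 20696) ≈ 0.084702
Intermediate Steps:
Function('c')(s) = Mul(104, s)
Function('Y')(l) = Mul(2, l)
Mul(Function('Y')(1753), Pow(Function('c')(398), -1)) = Mul(Mul(2, 1753), Pow(Mul(104, 398), -1)) = Mul(3506, Pow(41392, -1)) = Mul(3506, Rational(1, 41392)) = Rational(1753, 20696)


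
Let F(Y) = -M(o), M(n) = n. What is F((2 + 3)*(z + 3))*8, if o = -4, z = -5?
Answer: 32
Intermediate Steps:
F(Y) = 4 (F(Y) = -1*(-4) = 4)
F((2 + 3)*(z + 3))*8 = 4*8 = 32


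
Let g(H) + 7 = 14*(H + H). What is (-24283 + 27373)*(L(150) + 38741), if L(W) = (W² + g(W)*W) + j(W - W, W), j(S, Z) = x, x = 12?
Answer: 2132727270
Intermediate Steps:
g(H) = -7 + 28*H (g(H) = -7 + 14*(H + H) = -7 + 14*(2*H) = -7 + 28*H)
j(S, Z) = 12
L(W) = 12 + W² + W*(-7 + 28*W) (L(W) = (W² + (-7 + 28*W)*W) + 12 = (W² + W*(-7 + 28*W)) + 12 = 12 + W² + W*(-7 + 28*W))
(-24283 + 27373)*(L(150) + 38741) = (-24283 + 27373)*((12 - 7*150 + 29*150²) + 38741) = 3090*((12 - 1050 + 29*22500) + 38741) = 3090*((12 - 1050 + 652500) + 38741) = 3090*(651462 + 38741) = 3090*690203 = 2132727270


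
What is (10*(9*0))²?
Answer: 0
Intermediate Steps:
(10*(9*0))² = (10*0)² = 0² = 0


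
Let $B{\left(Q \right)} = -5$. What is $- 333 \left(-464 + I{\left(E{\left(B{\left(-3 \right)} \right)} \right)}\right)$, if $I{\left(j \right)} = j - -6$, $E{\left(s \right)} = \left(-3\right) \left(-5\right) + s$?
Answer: $149184$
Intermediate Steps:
$E{\left(s \right)} = 15 + s$
$I{\left(j \right)} = 6 + j$ ($I{\left(j \right)} = j + 6 = 6 + j$)
$- 333 \left(-464 + I{\left(E{\left(B{\left(-3 \right)} \right)} \right)}\right) = - 333 \left(-464 + \left(6 + \left(15 - 5\right)\right)\right) = - 333 \left(-464 + \left(6 + 10\right)\right) = - 333 \left(-464 + 16\right) = \left(-333\right) \left(-448\right) = 149184$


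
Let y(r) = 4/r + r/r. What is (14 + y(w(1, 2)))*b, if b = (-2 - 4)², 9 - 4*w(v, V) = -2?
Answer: 6516/11 ≈ 592.36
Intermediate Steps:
w(v, V) = 11/4 (w(v, V) = 9/4 - ¼*(-2) = 9/4 + ½ = 11/4)
y(r) = 1 + 4/r (y(r) = 4/r + 1 = 1 + 4/r)
b = 36 (b = (-6)² = 36)
(14 + y(w(1, 2)))*b = (14 + (4 + 11/4)/(11/4))*36 = (14 + (4/11)*(27/4))*36 = (14 + 27/11)*36 = (181/11)*36 = 6516/11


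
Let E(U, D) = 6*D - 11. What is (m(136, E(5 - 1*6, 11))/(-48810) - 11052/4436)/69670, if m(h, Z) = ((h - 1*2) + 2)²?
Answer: -77687047/1885628652150 ≈ -4.1200e-5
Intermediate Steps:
E(U, D) = -11 + 6*D
m(h, Z) = h² (m(h, Z) = ((h - 2) + 2)² = ((-2 + h) + 2)² = h²)
(m(136, E(5 - 1*6, 11))/(-48810) - 11052/4436)/69670 = (136²/(-48810) - 11052/4436)/69670 = (18496*(-1/48810) - 11052*1/4436)*(1/69670) = (-9248/24405 - 2763/1109)*(1/69670) = -77687047/27065145*1/69670 = -77687047/1885628652150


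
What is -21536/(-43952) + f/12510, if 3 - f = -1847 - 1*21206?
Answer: 40086646/17182485 ≈ 2.3330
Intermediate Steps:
f = 23056 (f = 3 - (-1847 - 1*21206) = 3 - (-1847 - 21206) = 3 - 1*(-23053) = 3 + 23053 = 23056)
-21536/(-43952) + f/12510 = -21536/(-43952) + 23056/12510 = -21536*(-1/43952) + 23056*(1/12510) = 1346/2747 + 11528/6255 = 40086646/17182485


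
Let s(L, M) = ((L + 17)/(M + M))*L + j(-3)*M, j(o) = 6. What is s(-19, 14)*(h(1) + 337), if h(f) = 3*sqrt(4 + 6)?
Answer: 402715/14 + 3585*sqrt(10)/14 ≈ 29575.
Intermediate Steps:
h(f) = 3*sqrt(10)
s(L, M) = 6*M + L*(17 + L)/(2*M) (s(L, M) = ((L + 17)/(M + M))*L + 6*M = ((17 + L)/((2*M)))*L + 6*M = ((17 + L)*(1/(2*M)))*L + 6*M = ((17 + L)/(2*M))*L + 6*M = L*(17 + L)/(2*M) + 6*M = 6*M + L*(17 + L)/(2*M))
s(-19, 14)*(h(1) + 337) = ((1/2)*((-19)**2 + 12*14**2 + 17*(-19))/14)*(3*sqrt(10) + 337) = ((1/2)*(1/14)*(361 + 12*196 - 323))*(337 + 3*sqrt(10)) = ((1/2)*(1/14)*(361 + 2352 - 323))*(337 + 3*sqrt(10)) = ((1/2)*(1/14)*2390)*(337 + 3*sqrt(10)) = 1195*(337 + 3*sqrt(10))/14 = 402715/14 + 3585*sqrt(10)/14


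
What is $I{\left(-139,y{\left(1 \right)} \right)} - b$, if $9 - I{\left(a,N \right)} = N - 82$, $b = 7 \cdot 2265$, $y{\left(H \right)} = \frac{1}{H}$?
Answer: $-15765$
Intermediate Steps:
$b = 15855$
$I{\left(a,N \right)} = 91 - N$ ($I{\left(a,N \right)} = 9 - \left(N - 82\right) = 9 - \left(-82 + N\right) = 91 - N$)
$I{\left(-139,y{\left(1 \right)} \right)} - b = \left(91 - 1^{-1}\right) - 15855 = \left(91 - 1\right) - 15855 = 90 - 15855 = -15765$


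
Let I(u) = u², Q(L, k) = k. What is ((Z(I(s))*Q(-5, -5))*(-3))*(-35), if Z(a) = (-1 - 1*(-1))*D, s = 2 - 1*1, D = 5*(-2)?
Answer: 0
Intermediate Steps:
D = -10
s = 1 (s = 2 - 1 = 1)
Z(a) = 0 (Z(a) = (-1 - 1*(-1))*(-10) = (-1 + 1)*(-10) = 0*(-10) = 0)
((Z(I(s))*Q(-5, -5))*(-3))*(-35) = ((0*(-5))*(-3))*(-35) = (0*(-3))*(-35) = 0*(-35) = 0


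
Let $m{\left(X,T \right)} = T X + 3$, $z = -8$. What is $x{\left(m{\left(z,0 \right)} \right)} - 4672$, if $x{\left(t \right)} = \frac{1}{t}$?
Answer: $- \frac{14015}{3} \approx -4671.7$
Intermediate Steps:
$m{\left(X,T \right)} = 3 + T X$
$x{\left(m{\left(z,0 \right)} \right)} - 4672 = \frac{1}{3 + 0 \left(-8\right)} - 4672 = \frac{1}{3 + 0} - 4672 = \frac{1}{3} - 4672 = - \frac{14015}{3}$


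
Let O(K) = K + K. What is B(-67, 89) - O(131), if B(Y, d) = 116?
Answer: -146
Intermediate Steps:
O(K) = 2*K
B(-67, 89) - O(131) = 116 - 2*131 = 116 - 1*262 = 116 - 262 = -146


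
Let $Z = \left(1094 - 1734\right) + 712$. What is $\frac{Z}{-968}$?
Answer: $- \frac{9}{121} \approx -0.07438$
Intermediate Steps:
$Z = 72$ ($Z = -640 + 712 = 72$)
$\frac{Z}{-968} = \frac{72}{-968} = 72 \left(- \frac{1}{968}\right) = - \frac{9}{121}$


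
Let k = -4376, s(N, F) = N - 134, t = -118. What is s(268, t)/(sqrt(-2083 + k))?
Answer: -134*I*sqrt(6459)/6459 ≈ -1.6673*I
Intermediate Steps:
s(N, F) = -134 + N
s(268, t)/(sqrt(-2083 + k)) = (-134 + 268)/(sqrt(-2083 - 4376)) = 134/(sqrt(-6459)) = 134/((I*sqrt(6459))) = 134*(-I*sqrt(6459)/6459) = -134*I*sqrt(6459)/6459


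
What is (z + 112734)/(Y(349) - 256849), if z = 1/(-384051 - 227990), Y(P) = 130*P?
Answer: -68997830093/129433818639 ≈ -0.53307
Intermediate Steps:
z = -1/612041 (z = 1/(-612041) = -1/612041 ≈ -1.6339e-6)
(z + 112734)/(Y(349) - 256849) = (-1/612041 + 112734)/(130*349 - 256849) = 68997830093/(612041*(45370 - 256849)) = (68997830093/612041)/(-211479) = (68997830093/612041)*(-1/211479) = -68997830093/129433818639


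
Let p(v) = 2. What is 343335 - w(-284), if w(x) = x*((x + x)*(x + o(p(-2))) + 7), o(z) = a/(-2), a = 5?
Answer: 46561211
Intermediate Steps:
o(z) = -5/2 (o(z) = 5/(-2) = 5*(-1/2) = -5/2)
w(x) = x*(7 + 2*x*(-5/2 + x)) (w(x) = x*((x + x)*(x - 5/2) + 7) = x*((2*x)*(-5/2 + x) + 7) = x*(2*x*(-5/2 + x) + 7) = x*(7 + 2*x*(-5/2 + x)))
343335 - w(-284) = 343335 - (-284)*(7 - 5*(-284) + 2*(-284)**2) = 343335 - (-284)*(7 + 1420 + 2*80656) = 343335 - (-284)*(7 + 1420 + 161312) = 343335 - (-284)*162739 = 343335 - 1*(-46217876) = 343335 + 46217876 = 46561211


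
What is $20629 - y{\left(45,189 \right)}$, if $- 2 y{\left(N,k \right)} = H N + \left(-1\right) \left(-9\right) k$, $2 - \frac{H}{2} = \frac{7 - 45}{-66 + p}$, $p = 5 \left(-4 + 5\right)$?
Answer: $\frac{2628059}{122} \approx 21541.0$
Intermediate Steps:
$p = 5$ ($p = 5 \cdot 1 = 5$)
$H = \frac{168}{61}$ ($H = 4 - 2 \frac{7 - 45}{-66 + 5} = 4 - 2 \left(- \frac{38}{-61}\right) = 4 - 2 \left(\left(-38\right) \left(- \frac{1}{61}\right)\right) = 4 - \frac{76}{61} = \frac{168}{61} \approx 2.7541$)
$y{\left(N,k \right)} = - \frac{84 N}{61} - \frac{9 k}{2}$ ($y{\left(N,k \right)} = - \frac{\frac{168 N}{61} + \left(-1\right) \left(-9\right) k}{2} = - \frac{\frac{168 N}{61} + 9 k}{2} = - \frac{9 k + \frac{168 N}{61}}{2} = - \frac{84 N}{61} - \frac{9 k}{2}$)
$20629 - y{\left(45,189 \right)} = 20629 - \left(\left(- \frac{84}{61}\right) 45 - \frac{1701}{2}\right) = 20629 - \left(- \frac{3780}{61} - \frac{1701}{2}\right) = 20629 - - \frac{111321}{122} = 20629 + \frac{111321}{122} = \frac{2628059}{122}$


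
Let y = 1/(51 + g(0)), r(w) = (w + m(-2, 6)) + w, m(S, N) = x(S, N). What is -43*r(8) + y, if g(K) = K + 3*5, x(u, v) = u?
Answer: -39731/66 ≈ -601.98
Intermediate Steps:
m(S, N) = S
r(w) = -2 + 2*w (r(w) = (w - 2) + w = (-2 + w) + w = -2 + 2*w)
g(K) = 15 + K (g(K) = K + 15 = 15 + K)
y = 1/66 (y = 1/(51 + (15 + 0)) = 1/(51 + 15) = 1/66 ≈ 0.015152)
-43*r(8) + y = -43*(-2 + 2*8) + 1/66 = -43*(-2 + 16) + 1/66 = -43*14 + 1/66 = -602 + 1/66 = -39731/66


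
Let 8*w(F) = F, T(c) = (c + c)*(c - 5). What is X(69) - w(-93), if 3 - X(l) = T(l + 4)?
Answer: -79307/8 ≈ -9913.4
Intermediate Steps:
T(c) = 2*c*(-5 + c) (T(c) = (2*c)*(-5 + c) = 2*c*(-5 + c))
w(F) = F/8
X(l) = 3 - 2*(-1 + l)*(4 + l) (X(l) = 3 - 2*(l + 4)*(-5 + (l + 4)) = 3 - 2*(4 + l)*(-5 + (4 + l)) = 3 - 2*(4 + l)*(-1 + l) = 3 - 2*(-1 + l)*(4 + l))
X(69) - w(-93) = (3 - 2*(-1 + 69)*(4 + 69)) - (-93)/8 = (3 - 2*68*73) - 1*(-93/8) = (3 - 9928) + 93/8 = -9925 + 93/8 = -79307/8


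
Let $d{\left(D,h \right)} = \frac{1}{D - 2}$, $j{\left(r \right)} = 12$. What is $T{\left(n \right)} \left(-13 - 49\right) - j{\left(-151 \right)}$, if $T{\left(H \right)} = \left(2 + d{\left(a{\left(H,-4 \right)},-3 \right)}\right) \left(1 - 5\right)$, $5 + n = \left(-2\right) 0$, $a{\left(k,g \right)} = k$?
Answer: $\frac{3140}{7} \approx 448.57$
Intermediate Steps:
$d{\left(D,h \right)} = \frac{1}{-2 + D}$
$n = -5$ ($n = -5 - 0 = -5 + 0 = -5$)
$T{\left(H \right)} = -8 - \frac{4}{-2 + H}$ ($T{\left(H \right)} = \left(2 + \frac{1}{-2 + H}\right) \left(1 - 5\right) = \left(2 + \frac{1}{-2 + H}\right) \left(-4\right) = -8 - \frac{4}{-2 + H}$)
$T{\left(n \right)} \left(-13 - 49\right) - j{\left(-151 \right)} = \frac{4 \left(3 - -10\right)}{-2 - 5} \left(-13 - 49\right) - 12 = \frac{4 \left(3 + 10\right)}{-7} \left(-62\right) - 12 = 4 \left(- \frac{1}{7}\right) 13 \left(-62\right) - 12 = \left(- \frac{52}{7}\right) \left(-62\right) - 12 = \frac{3224}{7} - 12 = \frac{3140}{7}$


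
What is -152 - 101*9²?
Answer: -8333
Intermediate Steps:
-152 - 101*9² = -152 - 101*81 = -152 - 8181 = -8333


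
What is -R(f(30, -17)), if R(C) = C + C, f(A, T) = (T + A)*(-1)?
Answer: 26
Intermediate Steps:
f(A, T) = -A - T (f(A, T) = (A + T)*(-1) = -A - T)
R(C) = 2*C
-R(f(30, -17)) = -2*(-1*30 - 1*(-17)) = -2*(-30 + 17) = -2*(-13) = -1*(-26) = 26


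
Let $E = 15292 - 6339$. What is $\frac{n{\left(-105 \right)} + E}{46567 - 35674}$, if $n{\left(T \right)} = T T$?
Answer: $\frac{19978}{10893} \approx 1.834$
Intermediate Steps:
$E = 8953$ ($E = 15292 - 6339 = 8953$)
$n{\left(T \right)} = T^{2}$
$\frac{n{\left(-105 \right)} + E}{46567 - 35674} = \frac{\left(-105\right)^{2} + 8953}{46567 - 35674} = \frac{11025 + 8953}{10893} = 19978 \cdot \frac{1}{10893} = \frac{19978}{10893}$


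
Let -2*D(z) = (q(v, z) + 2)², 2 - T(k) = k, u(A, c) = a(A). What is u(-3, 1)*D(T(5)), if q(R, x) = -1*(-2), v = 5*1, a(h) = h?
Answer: 24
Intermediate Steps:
u(A, c) = A
v = 5
q(R, x) = 2
T(k) = 2 - k
D(z) = -8 (D(z) = -(2 + 2)²/2 = -½*4² = -½*16 = -8)
u(-3, 1)*D(T(5)) = -3*(-8) = 24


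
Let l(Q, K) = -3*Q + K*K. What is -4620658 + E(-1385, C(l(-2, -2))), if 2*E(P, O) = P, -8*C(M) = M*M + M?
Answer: -9242701/2 ≈ -4.6214e+6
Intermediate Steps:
l(Q, K) = K**2 - 3*Q (l(Q, K) = -3*Q + K**2 = K**2 - 3*Q)
C(M) = -M/8 - M**2/8 (C(M) = -(M*M + M)/8 = -(M**2 + M)/8 = -(M + M**2)/8 = -M/8 - M**2/8)
E(P, O) = P/2
-4620658 + E(-1385, C(l(-2, -2))) = -4620658 + (1/2)*(-1385) = -4620658 - 1385/2 = -9242701/2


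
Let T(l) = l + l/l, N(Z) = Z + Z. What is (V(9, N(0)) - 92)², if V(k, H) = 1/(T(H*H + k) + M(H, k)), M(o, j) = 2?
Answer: 1216609/144 ≈ 8448.7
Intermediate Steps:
N(Z) = 2*Z
T(l) = 1 + l (T(l) = l + 1 = 1 + l)
V(k, H) = 1/(3 + k + H²) (V(k, H) = 1/((1 + (H*H + k)) + 2) = 1/((1 + (H² + k)) + 2) = 1/((1 + (k + H²)) + 2) = 1/((1 + k + H²) + 2) = 1/(3 + k + H²))
(V(9, N(0)) - 92)² = (1/(3 + 9 + (2*0)²) - 92)² = (1/(3 + 9 + 0²) - 92)² = (1/(3 + 9 + 0) - 92)² = (1/12 - 92)² = (-1103/12)² = 1216609/144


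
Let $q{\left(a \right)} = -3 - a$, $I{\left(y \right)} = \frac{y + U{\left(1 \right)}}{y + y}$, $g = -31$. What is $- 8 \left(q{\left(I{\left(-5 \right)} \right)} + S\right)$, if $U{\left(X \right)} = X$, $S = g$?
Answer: $\frac{1376}{5} \approx 275.2$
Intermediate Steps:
$S = -31$
$I{\left(y \right)} = \frac{1 + y}{2 y}$ ($I{\left(y \right)} = \frac{y + 1}{y + y} = \frac{1 + y}{2 y}$)
$- 8 \left(q{\left(I{\left(-5 \right)} \right)} + S\right) = - 8 \left(\left(-3 - \frac{1 - 5}{2 \left(-5\right)}\right) - 31\right) = - 8 \left(\left(-3 - \frac{1}{2} \left(- \frac{1}{5}\right) \left(-4\right)\right) - 31\right) = - 8 \left(\left(-3 - \frac{2}{5}\right) - 31\right) = - 8 \left(- \frac{17}{5} - 31\right) = - \frac{8 \left(-172\right)}{5} = \left(-1\right) \left(- \frac{1376}{5}\right) = \frac{1376}{5}$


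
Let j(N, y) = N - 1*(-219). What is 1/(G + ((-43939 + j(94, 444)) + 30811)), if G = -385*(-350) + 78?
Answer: 1/122013 ≈ 8.1958e-6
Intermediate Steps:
j(N, y) = 219 + N (j(N, y) = N + 219 = 219 + N)
G = 134828 (G = 134750 + 78 = 134828)
1/(G + ((-43939 + j(94, 444)) + 30811)) = 1/(134828 + ((-43939 + (219 + 94)) + 30811)) = 1/(134828 + ((-43939 + 313) + 30811)) = 1/(134828 + (-43626 + 30811)) = 1/(134828 - 12815) = 1/122013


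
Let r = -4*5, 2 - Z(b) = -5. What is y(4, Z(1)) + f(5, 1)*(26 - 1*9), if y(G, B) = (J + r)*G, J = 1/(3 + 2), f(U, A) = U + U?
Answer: 454/5 ≈ 90.800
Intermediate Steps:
f(U, A) = 2*U
Z(b) = 7 (Z(b) = 2 - 1*(-5) = 2 + 5 = 7)
J = ⅕ (J = 1/5 = ⅕ ≈ 0.20000)
r = -20
y(G, B) = -99*G/5 (y(G, B) = (⅕ - 20)*G = -99*G/5)
y(4, Z(1)) + f(5, 1)*(26 - 1*9) = -99/5*4 + (2*5)*(26 - 1*9) = -396/5 + 10*(26 - 9) = -396/5 + 10*17 = -396/5 + 170 = 454/5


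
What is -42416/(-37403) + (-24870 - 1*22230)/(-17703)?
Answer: 837523916/220715103 ≈ 3.7946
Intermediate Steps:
-42416/(-37403) + (-24870 - 1*22230)/(-17703) = -42416*(-1/37403) + (-24870 - 22230)*(-1/17703) = 42416/37403 - 47100*(-1/17703) = 42416/37403 + 15700/5901 = 837523916/220715103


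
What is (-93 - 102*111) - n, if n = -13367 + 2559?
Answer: -607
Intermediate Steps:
n = -10808
(-93 - 102*111) - n = (-93 - 102*111) - 1*(-10808) = (-93 - 11322) + 10808 = -11415 + 10808 = -607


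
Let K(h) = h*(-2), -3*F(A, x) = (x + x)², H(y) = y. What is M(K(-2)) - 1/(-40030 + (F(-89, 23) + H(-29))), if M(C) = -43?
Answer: -5258596/122293 ≈ -43.000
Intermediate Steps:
F(A, x) = -4*x²/3 (F(A, x) = -(x + x)²/3 = -4*x²/3)
K(h) = -2*h
M(K(-2)) - 1/(-40030 + (F(-89, 23) + H(-29))) = -43 - 1/(-40030 + (-4/3*23² - 29)) = -43 - 1/(-40030 + (-4/3*529 - 29)) = -43 - 1/(-40030 + (-2116/3 - 29)) = -43 - 1/(-40030 - 2203/3) = -43 - 1/(-122293/3) = -43 - 1*(-3/122293) = -43 + 3/122293 = -5258596/122293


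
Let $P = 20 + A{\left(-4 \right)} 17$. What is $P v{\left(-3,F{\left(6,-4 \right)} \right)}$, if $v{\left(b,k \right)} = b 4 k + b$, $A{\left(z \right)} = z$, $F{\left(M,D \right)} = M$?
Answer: $3600$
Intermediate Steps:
$v{\left(b,k \right)} = b + 4 b k$ ($v{\left(b,k \right)} = 4 b k + b = b + 4 b k$)
$P = -48$ ($P = 20 - 68 = -48$)
$P v{\left(-3,F{\left(6,-4 \right)} \right)} = - 48 \left(- 3 \left(1 + 4 \cdot 6\right)\right) = - 48 \left(- 3 \left(1 + 24\right)\right) = - 48 \left(\left(-3\right) 25\right) = \left(-48\right) \left(-75\right) = 3600$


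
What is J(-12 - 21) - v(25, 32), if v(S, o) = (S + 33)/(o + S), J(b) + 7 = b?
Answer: -2338/57 ≈ -41.018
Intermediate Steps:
J(b) = -7 + b
v(S, o) = (33 + S)/(S + o)
J(-12 - 21) - v(25, 32) = (-7 + (-12 - 21)) - (33 + 25)/(25 + 32) = (-7 - 33) - 58/57 = -40 - 58/57 = -2338/57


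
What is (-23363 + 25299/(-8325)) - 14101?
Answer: -34657011/925 ≈ -37467.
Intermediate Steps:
(-23363 + 25299/(-8325)) - 14101 = (-23363 + 25299*(-1/8325)) - 14101 = (-23363 - 2811/925) - 14101 = -21613586/925 - 14101 = -34657011/925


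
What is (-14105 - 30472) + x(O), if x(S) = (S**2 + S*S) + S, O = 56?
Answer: -38249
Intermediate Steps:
x(S) = S + 2*S**2 (x(S) = (S**2 + S**2) + S = 2*S**2 + S = S + 2*S**2)
(-14105 - 30472) + x(O) = (-14105 - 30472) + 56*(1 + 2*56) = -44577 + 56*(1 + 112) = -44577 + 56*113 = -44577 + 6328 = -38249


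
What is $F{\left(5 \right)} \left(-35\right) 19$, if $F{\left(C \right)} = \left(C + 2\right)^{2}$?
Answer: $-32585$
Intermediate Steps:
$F{\left(C \right)} = \left(2 + C\right)^{2}$
$F{\left(5 \right)} \left(-35\right) 19 = \left(2 + 5\right)^{2} \left(-35\right) 19 = 7^{2} \left(-35\right) 19 = 49 \left(-35\right) 19 = \left(-1715\right) 19 = -32585$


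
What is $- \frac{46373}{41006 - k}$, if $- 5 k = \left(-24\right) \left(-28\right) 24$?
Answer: $- \frac{231865}{221158} \approx -1.0484$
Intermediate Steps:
$k = - \frac{16128}{5}$ ($k = - \frac{\left(-24\right) \left(-28\right) 24}{5} = - \frac{672 \cdot 24}{5} = \left(- \frac{1}{5}\right) 16128 = - \frac{16128}{5} \approx -3225.6$)
$- \frac{46373}{41006 - k} = - \frac{46373}{41006 - - \frac{16128}{5}} = - \frac{46373}{41006 + \frac{16128}{5}} = - \frac{46373}{\frac{221158}{5}} = \left(-46373\right) \frac{5}{221158} = - \frac{231865}{221158}$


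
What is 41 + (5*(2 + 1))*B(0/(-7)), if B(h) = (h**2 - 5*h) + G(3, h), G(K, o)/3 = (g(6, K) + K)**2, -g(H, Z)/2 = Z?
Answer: 446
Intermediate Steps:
g(H, Z) = -2*Z
G(K, o) = 3*K**2 (G(K, o) = 3*(-2*K + K)**2 = 3*(-K)**2 = 3*K**2)
B(h) = 27 + h**2 - 5*h (B(h) = (h**2 - 5*h) + 3*3**2 = (h**2 - 5*h) + 3*9 = (h**2 - 5*h) + 27 = 27 + h**2 - 5*h)
41 + (5*(2 + 1))*B(0/(-7)) = 41 + (5*(2 + 1))*(27 + (0/(-7))**2 - 0/(-7)) = 41 + (5*3)*(27 + (0*(-1/7))**2 - 0*(-1)/7) = 41 + 15*(27 + 0**2 - 5*0) = 41 + 15*(27 + 0 + 0) = 41 + 15*27 = 41 + 405 = 446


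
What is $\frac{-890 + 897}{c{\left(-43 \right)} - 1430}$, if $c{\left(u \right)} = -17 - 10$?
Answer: $- \frac{7}{1457} \approx -0.0048044$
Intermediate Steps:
$c{\left(u \right)} = -27$ ($c{\left(u \right)} = -17 - 10 = -27$)
$\frac{-890 + 897}{c{\left(-43 \right)} - 1430} = \frac{-890 + 897}{-27 - 1430} = \frac{7}{-1457} = 7 \left(- \frac{1}{1457}\right) = - \frac{7}{1457}$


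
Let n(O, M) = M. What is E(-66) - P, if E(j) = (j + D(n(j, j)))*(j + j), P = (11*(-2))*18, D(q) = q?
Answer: 17820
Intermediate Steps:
P = -396 (P = -22*18 = -396)
E(j) = 4*j² (E(j) = (j + j)*(j + j) = (2*j)*(2*j) = 4*j²)
E(-66) - P = 4*(-66)² - 1*(-396) = 4*4356 + 396 = 17424 + 396 = 17820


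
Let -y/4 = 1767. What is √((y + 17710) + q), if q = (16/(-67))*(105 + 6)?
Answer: 11*√393826/67 ≈ 103.03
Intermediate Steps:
y = -7068 (y = -4*1767 = -7068)
q = -1776/67 (q = (16*(-1/67))*111 = -16/67*111 = -1776/67 ≈ -26.507)
√((y + 17710) + q) = √((-7068 + 17710) - 1776/67) = √(10642 - 1776/67) = √(711238/67) = 11*√393826/67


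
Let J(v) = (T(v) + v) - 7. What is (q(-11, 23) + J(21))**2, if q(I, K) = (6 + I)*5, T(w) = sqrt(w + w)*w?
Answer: 18643 - 462*sqrt(42) ≈ 15649.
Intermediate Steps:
T(w) = sqrt(2)*w**(3/2) (T(w) = sqrt(2*w)*w = (sqrt(2)*sqrt(w))*w = sqrt(2)*w**(3/2))
q(I, K) = 30 + 5*I
J(v) = -7 + v + sqrt(2)*v**(3/2) (J(v) = (sqrt(2)*v**(3/2) + v) - 7 = (v + sqrt(2)*v**(3/2)) - 7 = -7 + v + sqrt(2)*v**(3/2))
(q(-11, 23) + J(21))**2 = ((30 + 5*(-11)) + (-7 + 21 + sqrt(2)*21**(3/2)))**2 = ((30 - 55) + (-7 + 21 + sqrt(2)*(21*sqrt(21))))**2 = (-25 + (-7 + 21 + 21*sqrt(42)))**2 = (-25 + (14 + 21*sqrt(42)))**2 = (-11 + 21*sqrt(42))**2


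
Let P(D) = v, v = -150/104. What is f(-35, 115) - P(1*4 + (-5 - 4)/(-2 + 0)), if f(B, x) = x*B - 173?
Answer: -218221/52 ≈ -4196.6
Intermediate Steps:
f(B, x) = -173 + B*x (f(B, x) = B*x - 173 = -173 + B*x)
v = -75/52 (v = -150*1/104 = -75/52 ≈ -1.4423)
P(D) = -75/52
f(-35, 115) - P(1*4 + (-5 - 4)/(-2 + 0)) = (-173 - 35*115) - 1*(-75/52) = (-173 - 4025) + 75/52 = -4198 + 75/52 = -218221/52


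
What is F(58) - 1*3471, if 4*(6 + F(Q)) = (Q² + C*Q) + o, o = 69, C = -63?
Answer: -14129/4 ≈ -3532.3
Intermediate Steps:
F(Q) = 45/4 - 63*Q/4 + Q²/4 (F(Q) = -6 + ((Q² - 63*Q) + 69)/4 = -6 + (69 + Q² - 63*Q)/4 = -6 + (69/4 - 63*Q/4 + Q²/4) = 45/4 - 63*Q/4 + Q²/4)
F(58) - 1*3471 = (45/4 - 63/4*58 + (¼)*58²) - 1*3471 = (45/4 - 1827/2 + (¼)*3364) - 3471 = (45/4 - 1827/2 + 841) - 3471 = -245/4 - 3471 = -14129/4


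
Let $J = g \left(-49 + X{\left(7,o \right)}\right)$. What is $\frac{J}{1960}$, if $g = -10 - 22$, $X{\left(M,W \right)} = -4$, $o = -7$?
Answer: $\frac{212}{245} \approx 0.86531$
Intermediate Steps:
$g = -32$
$J = 1696$ ($J = - 32 \left(-49 - 4\right) = \left(-32\right) \left(-53\right) = 1696$)
$\frac{J}{1960} = \frac{1696}{1960} = 1696 \cdot \frac{1}{1960} = \frac{212}{245}$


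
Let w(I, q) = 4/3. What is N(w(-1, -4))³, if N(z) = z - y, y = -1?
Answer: 343/27 ≈ 12.704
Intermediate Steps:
w(I, q) = 4/3 (w(I, q) = 4*(⅓) = 4/3)
N(z) = 1 + z (N(z) = z - 1*(-1) = z + 1 = 1 + z)
N(w(-1, -4))³ = (1 + 4/3)³ = (7/3)³ = 343/27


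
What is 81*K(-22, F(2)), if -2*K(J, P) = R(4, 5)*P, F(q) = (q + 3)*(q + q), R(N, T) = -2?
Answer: 1620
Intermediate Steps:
F(q) = 2*q*(3 + q) (F(q) = (3 + q)*(2*q) = 2*q*(3 + q))
K(J, P) = P (K(J, P) = -(-1)*P = P)
81*K(-22, F(2)) = 81*(2*2*(3 + 2)) = 81*(2*2*5) = 81*20 = 1620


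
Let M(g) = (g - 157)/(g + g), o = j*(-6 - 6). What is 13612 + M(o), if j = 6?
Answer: 1960357/144 ≈ 13614.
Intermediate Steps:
o = -72 (o = 6*(-6 - 6) = 6*(-12) = -72)
M(g) = (-157 + g)/(2*g) (M(g) = (-157 + g)/((2*g)) = (-157 + g)*(1/(2*g)) = (-157 + g)/(2*g))
13612 + M(o) = 13612 + (½)*(-157 - 72)/(-72) = 13612 + (½)*(-1/72)*(-229) = 13612 + 229/144 = 1960357/144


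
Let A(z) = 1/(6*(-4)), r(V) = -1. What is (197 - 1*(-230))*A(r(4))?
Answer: -427/24 ≈ -17.792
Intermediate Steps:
A(z) = -1/24 (A(z) = 1/(-24) = -1/24)
(197 - 1*(-230))*A(r(4)) = (197 - 1*(-230))*(-1/24) = (197 + 230)*(-1/24) = 427*(-1/24) = -427/24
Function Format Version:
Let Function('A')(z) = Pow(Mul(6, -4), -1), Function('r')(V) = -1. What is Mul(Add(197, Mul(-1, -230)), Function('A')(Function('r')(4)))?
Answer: Rational(-427, 24) ≈ -17.792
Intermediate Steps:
Function('A')(z) = Rational(-1, 24) (Function('A')(z) = Pow(-24, -1) = Rational(-1, 24))
Mul(Add(197, Mul(-1, -230)), Function('A')(Function('r')(4))) = Mul(Add(197, Mul(-1, -230)), Rational(-1, 24)) = Mul(Add(197, 230), Rational(-1, 24)) = Mul(427, Rational(-1, 24)) = Rational(-427, 24)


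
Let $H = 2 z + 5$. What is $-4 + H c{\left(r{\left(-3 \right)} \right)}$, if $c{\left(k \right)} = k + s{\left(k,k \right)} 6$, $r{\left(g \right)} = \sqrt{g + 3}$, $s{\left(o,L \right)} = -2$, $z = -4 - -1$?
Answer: $8$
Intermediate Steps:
$z = -3$ ($z = -4 + 1 = -3$)
$r{\left(g \right)} = \sqrt{3 + g}$
$c{\left(k \right)} = -12 + k$ ($c{\left(k \right)} = k - 12 = -12 + k$)
$H = -1$ ($H = 2 \left(-3\right) + 5 = -6 + 5 = -1$)
$-4 + H c{\left(r{\left(-3 \right)} \right)} = -4 - \left(-12 + \sqrt{3 - 3}\right) = -4 - \left(-12 + \sqrt{0}\right) = -4 - \left(-12 + 0\right) = -4 - -12 = -4 + 12 = 8$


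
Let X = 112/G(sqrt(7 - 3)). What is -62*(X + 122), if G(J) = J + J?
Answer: -9300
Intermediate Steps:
G(J) = 2*J
X = 28 (X = 112/((2*sqrt(7 - 3))) = 112/((2*sqrt(4))) = 112/((2*2)) = 112/4 = 112*(1/4) = 28)
-62*(X + 122) = -62*(28 + 122) = -62*150 = -9300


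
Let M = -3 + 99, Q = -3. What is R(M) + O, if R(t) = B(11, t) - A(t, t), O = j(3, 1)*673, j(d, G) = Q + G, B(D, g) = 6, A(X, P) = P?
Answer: -1436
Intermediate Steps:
j(d, G) = -3 + G
M = 96
O = -1346 (O = (-3 + 1)*673 = -2*673 = -1346)
R(t) = 6 - t
R(M) + O = (6 - 1*96) - 1346 = (6 - 96) - 1346 = -90 - 1346 = -1436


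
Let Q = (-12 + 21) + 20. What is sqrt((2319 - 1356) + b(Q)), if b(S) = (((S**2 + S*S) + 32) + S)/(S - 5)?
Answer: sqrt(16570)/4 ≈ 32.181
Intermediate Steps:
Q = 29 (Q = 9 + 20 = 29)
b(S) = (32 + S + 2*S**2)/(-5 + S) (b(S) = (((S**2 + S**2) + 32) + S)/(-5 + S) = ((2*S**2 + 32) + S)/(-5 + S) = ((32 + 2*S**2) + S)/(-5 + S) = (32 + S + 2*S**2)/(-5 + S))
sqrt((2319 - 1356) + b(Q)) = sqrt((2319 - 1356) + (32 + 29 + 2*29**2)/(-5 + 29)) = sqrt(963 + (32 + 29 + 2*841)/24) = sqrt(963 + (32 + 29 + 1682)/24) = sqrt(963 + (1/24)*1743) = sqrt(963 + 581/8) = sqrt(8285/8) = sqrt(16570)/4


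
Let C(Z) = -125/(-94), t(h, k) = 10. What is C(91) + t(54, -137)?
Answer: 1065/94 ≈ 11.330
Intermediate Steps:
C(Z) = 125/94 (C(Z) = -125*(-1/94) = 125/94)
C(91) + t(54, -137) = 125/94 + 10 = 1065/94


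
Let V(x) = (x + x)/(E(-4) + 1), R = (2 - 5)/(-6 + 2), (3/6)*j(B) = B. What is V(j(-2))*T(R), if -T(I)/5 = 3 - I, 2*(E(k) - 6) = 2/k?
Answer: 40/3 ≈ 13.333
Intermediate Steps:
E(k) = 6 + 1/k (E(k) = 6 + (2/k)/2 = 6 + 1/k)
j(B) = 2*B
R = 3/4 (R = -3/(-4) = -3*(-1/4) = 3/4 ≈ 0.75000)
V(x) = 8*x/27 (V(x) = (x + x)/((6 + 1/(-4)) + 1) = (2*x)/((6 - 1/4) + 1) = (2*x)/(23/4 + 1) = (2*x)/(27/4) = (2*x)*(4/27) = 8*x/27)
T(I) = -15 + 5*I (T(I) = -5*(3 - I) = -15 + 5*I)
V(j(-2))*T(R) = (8*(2*(-2))/27)*(-15 + 5*(3/4)) = ((8/27)*(-4))*(-15 + 15/4) = -32/27*(-45/4) = 40/3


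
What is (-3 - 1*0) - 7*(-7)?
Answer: 46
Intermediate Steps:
(-3 - 1*0) - 7*(-7) = (-3 + 0) + 49 = -3 + 49 = 46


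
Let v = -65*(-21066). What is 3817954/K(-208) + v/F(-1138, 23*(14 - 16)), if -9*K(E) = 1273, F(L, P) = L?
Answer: -20423295519/724337 ≈ -28196.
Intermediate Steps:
K(E) = -1273/9 (K(E) = -⅑*1273 = -1273/9)
v = 1369290
3817954/K(-208) + v/F(-1138, 23*(14 - 16)) = 3817954/(-1273/9) + 1369290/(-1138) = 3817954*(-9/1273) + 1369290*(-1/1138) = -34361586/1273 - 684645/569 = -20423295519/724337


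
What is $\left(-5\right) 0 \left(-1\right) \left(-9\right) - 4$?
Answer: $-4$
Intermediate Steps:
$\left(-5\right) 0 \left(-1\right) \left(-9\right) - 4 = 0 \left(-1\right) \left(-9\right) - 4 = 0 \left(-9\right) - 4 = 0 - 4 = -4$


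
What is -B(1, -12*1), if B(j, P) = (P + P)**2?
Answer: -576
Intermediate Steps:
B(j, P) = 4*P**2 (B(j, P) = (2*P)**2 = 4*P**2)
-B(1, -12*1) = -4*(-12*1)**2 = -4*(-12)**2 = -4*144 = -1*576 = -576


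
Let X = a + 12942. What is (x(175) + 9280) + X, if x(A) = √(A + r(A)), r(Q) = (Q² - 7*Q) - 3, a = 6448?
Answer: 28670 + 2*√7393 ≈ 28842.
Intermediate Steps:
r(Q) = -3 + Q² - 7*Q
X = 19390 (X = 6448 + 12942 = 19390)
x(A) = √(-3 + A² - 6*A) (x(A) = √(A + (-3 + A² - 7*A)) = √(-3 + A² - 6*A))
(x(175) + 9280) + X = (√(-3 + 175² - 6*175) + 9280) + 19390 = (√(-3 + 30625 - 1050) + 9280) + 19390 = (√29572 + 9280) + 19390 = (2*√7393 + 9280) + 19390 = (9280 + 2*√7393) + 19390 = 28670 + 2*√7393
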